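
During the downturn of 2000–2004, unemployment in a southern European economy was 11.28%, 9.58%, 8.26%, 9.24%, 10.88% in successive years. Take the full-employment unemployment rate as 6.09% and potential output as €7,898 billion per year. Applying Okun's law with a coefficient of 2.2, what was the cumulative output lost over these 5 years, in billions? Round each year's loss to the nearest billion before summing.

Year 2000: gap = -2.2 × (11.28 - 6.09) = -11.418%, loss ≈ 7898 × 11.418/100 ≈ 902.
Year 2001: gap = -2.2 × (9.58 - 6.09) = -7.678%, loss ≈ 7898 × 7.678/100 ≈ 606.
Year 2002: gap = -2.2 × (8.26 - 6.09) = -4.774%, loss ≈ 7898 × 4.774/100 ≈ 377.
Year 2003: gap = -2.2 × (9.24 - 6.09) = -6.93%, loss ≈ 7898 × 6.93/100 ≈ 547.
Year 2004: gap = -2.2 × (10.88 - 6.09) = -10.538%, loss ≈ 7898 × 10.538/100 ≈ 832.
Total lost output = 902 + 606 + 377 + 547 + 832 = 3264 billion.

€3,264 billion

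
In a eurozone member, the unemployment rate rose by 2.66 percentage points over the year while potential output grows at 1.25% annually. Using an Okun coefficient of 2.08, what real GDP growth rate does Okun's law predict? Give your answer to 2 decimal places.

Growth-rate Okun's law: g_Y = g_Y* - β × Δu.
g_Y = 1.25 - 2.08 × (2.66) = 1.25 - 5.5328 = -4.2828%, i.e. -4.28% to 2 d.p.

-4.28%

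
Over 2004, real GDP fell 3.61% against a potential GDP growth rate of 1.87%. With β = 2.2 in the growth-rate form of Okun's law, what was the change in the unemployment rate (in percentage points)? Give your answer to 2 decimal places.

2.49 percentage points

Growth-rate Okun's law: g_Y = g_Y* - β × Δu, so Δu = (g_Y* - g_Y)/β.
Δu = (1.87 + 3.61)/2.2 = 5.48/2.2 = 2.49 percentage points.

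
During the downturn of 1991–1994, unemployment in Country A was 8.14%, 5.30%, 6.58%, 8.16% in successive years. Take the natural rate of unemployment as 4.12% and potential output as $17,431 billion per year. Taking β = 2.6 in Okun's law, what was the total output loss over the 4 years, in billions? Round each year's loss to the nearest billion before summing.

Year 1991: gap = -2.6 × (8.14 - 4.12) = -10.452%, loss ≈ 17431 × 10.452/100 ≈ 1822.
Year 1992: gap = -2.6 × (5.3 - 4.12) = -3.068%, loss ≈ 17431 × 3.068/100 ≈ 535.
Year 1993: gap = -2.6 × (6.58 - 4.12) = -6.396%, loss ≈ 17431 × 6.396/100 ≈ 1115.
Year 1994: gap = -2.6 × (8.16 - 4.12) = -10.504%, loss ≈ 17431 × 10.504/100 ≈ 1831.
Total lost output = 1822 + 535 + 1115 + 1831 = 5303 billion.

$5,303 billion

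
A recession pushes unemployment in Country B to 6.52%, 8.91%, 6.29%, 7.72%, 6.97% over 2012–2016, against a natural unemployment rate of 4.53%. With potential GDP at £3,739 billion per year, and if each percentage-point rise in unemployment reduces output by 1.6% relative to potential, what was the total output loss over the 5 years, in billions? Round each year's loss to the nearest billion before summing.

Year 2012: gap = -1.6 × (6.52 - 4.53) = -3.184%, loss ≈ 3739 × 3.184/100 ≈ 119.
Year 2013: gap = -1.6 × (8.91 - 4.53) = -7.008%, loss ≈ 3739 × 7.008/100 ≈ 262.
Year 2014: gap = -1.6 × (6.29 - 4.53) = -2.816%, loss ≈ 3739 × 2.816/100 ≈ 105.
Year 2015: gap = -1.6 × (7.72 - 4.53) = -5.104%, loss ≈ 3739 × 5.104/100 ≈ 191.
Year 2016: gap = -1.6 × (6.97 - 4.53) = -3.904%, loss ≈ 3739 × 3.904/100 ≈ 146.
Total lost output = 119 + 262 + 105 + 191 + 146 = 823 billion.

£823 billion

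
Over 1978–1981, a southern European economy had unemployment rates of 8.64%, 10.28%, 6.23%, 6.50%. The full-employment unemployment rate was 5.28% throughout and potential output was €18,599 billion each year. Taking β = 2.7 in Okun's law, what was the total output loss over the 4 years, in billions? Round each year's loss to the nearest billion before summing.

Year 1978: gap = -2.7 × (8.64 - 5.28) = -9.072%, loss ≈ 18599 × 9.072/100 ≈ 1687.
Year 1979: gap = -2.7 × (10.28 - 5.28) = -13.5%, loss ≈ 18599 × 13.5/100 ≈ 2511.
Year 1980: gap = -2.7 × (6.23 - 5.28) = -2.565%, loss ≈ 18599 × 2.565/100 ≈ 477.
Year 1981: gap = -2.7 × (6.5 - 5.28) = -3.294%, loss ≈ 18599 × 3.294/100 ≈ 613.
Total lost output = 1687 + 2511 + 477 + 613 = 5288 billion.

€5,288 billion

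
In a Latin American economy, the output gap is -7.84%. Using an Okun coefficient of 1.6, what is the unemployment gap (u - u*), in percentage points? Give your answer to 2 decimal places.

4.90 percentage points

Okun's law: output gap = -β × (u - u*), so u - u* = -(output gap)/β.
u - u* = -(-7.84)/1.6 = 4.9 percentage points.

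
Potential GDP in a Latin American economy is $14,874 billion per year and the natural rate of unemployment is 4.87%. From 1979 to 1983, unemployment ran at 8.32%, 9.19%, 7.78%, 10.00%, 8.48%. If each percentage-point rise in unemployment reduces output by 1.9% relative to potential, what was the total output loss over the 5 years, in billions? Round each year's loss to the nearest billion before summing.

$5,488 billion

Year 1979: gap = -1.9 × (8.32 - 4.87) = -6.555%, loss ≈ 14874 × 6.555/100 ≈ 975.
Year 1980: gap = -1.9 × (9.19 - 4.87) = -8.208%, loss ≈ 14874 × 8.208/100 ≈ 1221.
Year 1981: gap = -1.9 × (7.78 - 4.87) = -5.529%, loss ≈ 14874 × 5.529/100 ≈ 822.
Year 1982: gap = -1.9 × (10 - 4.87) = -9.747%, loss ≈ 14874 × 9.747/100 ≈ 1450.
Year 1983: gap = -1.9 × (8.48 - 4.87) = -6.859%, loss ≈ 14874 × 6.859/100 ≈ 1020.
Total lost output = 975 + 1221 + 822 + 1450 + 1020 = 5488 billion.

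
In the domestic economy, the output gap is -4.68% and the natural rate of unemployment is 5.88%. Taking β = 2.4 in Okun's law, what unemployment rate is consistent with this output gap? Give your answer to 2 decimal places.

7.83%

From Okun's law, u - u* = -(output gap)/β = -(-4.68)/2.4 = 1.95 points.
So u = 5.88 + 1.95 = 7.83%.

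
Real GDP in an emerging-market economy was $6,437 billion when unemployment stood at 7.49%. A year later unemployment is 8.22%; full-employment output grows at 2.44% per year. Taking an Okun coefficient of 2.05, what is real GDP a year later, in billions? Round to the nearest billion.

Δu = 8.22 - 7.49 = 0.73 points.
Okun's law (growth form): g_Y = g_Y* - β × Δu = 2.44 - 2.05 × (0.73) = 2.44 - 1.4965 = 0.9435%.
Real GDP in the next year = 6437 × (1 + 0.9435/100) = 6437 × 1.009435 ≈ 6498 billion.

$6,498 billion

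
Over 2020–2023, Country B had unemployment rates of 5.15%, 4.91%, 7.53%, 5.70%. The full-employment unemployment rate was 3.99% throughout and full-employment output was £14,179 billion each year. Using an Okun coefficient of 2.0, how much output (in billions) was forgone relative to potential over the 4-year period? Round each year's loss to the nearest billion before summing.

Year 2020: gap = -2.0 × (5.15 - 3.99) = -2.32%, loss ≈ 14179 × 2.32/100 ≈ 329.
Year 2021: gap = -2.0 × (4.91 - 3.99) = -1.84%, loss ≈ 14179 × 1.84/100 ≈ 261.
Year 2022: gap = -2.0 × (7.53 - 3.99) = -7.08%, loss ≈ 14179 × 7.08/100 ≈ 1004.
Year 2023: gap = -2.0 × (5.7 - 3.99) = -3.42%, loss ≈ 14179 × 3.42/100 ≈ 485.
Total lost output = 329 + 261 + 1004 + 485 = 2079 billion.

£2,079 billion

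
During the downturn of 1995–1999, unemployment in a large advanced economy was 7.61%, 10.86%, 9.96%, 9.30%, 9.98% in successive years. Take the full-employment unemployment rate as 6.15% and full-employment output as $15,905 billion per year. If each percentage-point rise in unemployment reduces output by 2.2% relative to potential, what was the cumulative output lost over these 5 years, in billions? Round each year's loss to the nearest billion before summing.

Year 1995: gap = -2.2 × (7.61 - 6.15) = -3.212%, loss ≈ 15905 × 3.212/100 ≈ 511.
Year 1996: gap = -2.2 × (10.86 - 6.15) = -10.362%, loss ≈ 15905 × 10.362/100 ≈ 1648.
Year 1997: gap = -2.2 × (9.96 - 6.15) = -8.382%, loss ≈ 15905 × 8.382/100 ≈ 1333.
Year 1998: gap = -2.2 × (9.3 - 6.15) = -6.93%, loss ≈ 15905 × 6.93/100 ≈ 1102.
Year 1999: gap = -2.2 × (9.98 - 6.15) = -8.426%, loss ≈ 15905 × 8.426/100 ≈ 1340.
Total lost output = 511 + 1648 + 1333 + 1102 + 1340 = 5934 billion.

$5,934 billion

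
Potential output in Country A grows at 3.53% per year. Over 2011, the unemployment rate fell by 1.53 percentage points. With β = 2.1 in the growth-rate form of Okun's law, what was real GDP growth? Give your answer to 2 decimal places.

6.74%

Growth-rate Okun's law: g_Y = g_Y* - β × Δu.
g_Y = 3.53 - 2.1 × (-1.53) = 3.53 + 3.213 = 6.743%, i.e. 6.74% to 2 d.p.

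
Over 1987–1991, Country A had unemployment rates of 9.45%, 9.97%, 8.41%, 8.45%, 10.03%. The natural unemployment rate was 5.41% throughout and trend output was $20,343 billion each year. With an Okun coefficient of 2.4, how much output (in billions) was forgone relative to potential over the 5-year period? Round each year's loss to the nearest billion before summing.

$9,403 billion

Year 1987: gap = -2.4 × (9.45 - 5.41) = -9.696%, loss ≈ 20343 × 9.696/100 ≈ 1972.
Year 1988: gap = -2.4 × (9.97 - 5.41) = -10.944%, loss ≈ 20343 × 10.944/100 ≈ 2226.
Year 1989: gap = -2.4 × (8.41 - 5.41) = -7.2%, loss ≈ 20343 × 7.2/100 ≈ 1465.
Year 1990: gap = -2.4 × (8.45 - 5.41) = -7.296%, loss ≈ 20343 × 7.296/100 ≈ 1484.
Year 1991: gap = -2.4 × (10.03 - 5.41) = -11.088%, loss ≈ 20343 × 11.088/100 ≈ 2256.
Total lost output = 1972 + 2226 + 1465 + 1484 + 2256 = 9403 billion.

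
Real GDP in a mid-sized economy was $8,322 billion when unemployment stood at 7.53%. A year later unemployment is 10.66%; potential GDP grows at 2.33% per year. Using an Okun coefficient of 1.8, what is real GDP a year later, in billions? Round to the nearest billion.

Δu = 10.66 - 7.53 = 3.13 points.
Okun's law (growth form): g_Y = g_Y* - β × Δu = 2.33 - 1.8 × (3.13) = 2.33 - 5.634 = -3.304%.
Real GDP in the next year = 8322 × (1 - 3.304/100) = 8322 × 0.96696 ≈ 8047 billion.

$8,047 billion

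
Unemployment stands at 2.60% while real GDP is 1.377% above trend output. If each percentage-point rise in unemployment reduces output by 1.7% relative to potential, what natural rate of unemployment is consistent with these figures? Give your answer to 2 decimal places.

3.41%

From Okun's law, u - u* = -(output gap)/β = -(1.377)/1.7 = -0.81 points.
So u* = 2.6 + 0.81 = 3.41%.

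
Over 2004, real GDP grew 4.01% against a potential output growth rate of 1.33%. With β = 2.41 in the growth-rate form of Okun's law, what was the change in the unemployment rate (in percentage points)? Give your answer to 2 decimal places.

Growth-rate Okun's law: g_Y = g_Y* - β × Δu, so Δu = (g_Y* - g_Y)/β.
Δu = (1.33 - 4.01)/2.41 = -2.68/2.41 = -1.11 percentage points.

-1.11 percentage points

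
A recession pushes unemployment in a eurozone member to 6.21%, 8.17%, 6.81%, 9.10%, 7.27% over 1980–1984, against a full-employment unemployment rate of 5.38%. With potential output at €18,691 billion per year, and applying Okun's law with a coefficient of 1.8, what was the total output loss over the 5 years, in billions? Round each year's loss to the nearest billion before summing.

€3,587 billion

Year 1980: gap = -1.8 × (6.21 - 5.38) = -1.494%, loss ≈ 18691 × 1.494/100 ≈ 279.
Year 1981: gap = -1.8 × (8.17 - 5.38) = -5.022%, loss ≈ 18691 × 5.022/100 ≈ 939.
Year 1982: gap = -1.8 × (6.81 - 5.38) = -2.574%, loss ≈ 18691 × 2.574/100 ≈ 481.
Year 1983: gap = -1.8 × (9.1 - 5.38) = -6.696%, loss ≈ 18691 × 6.696/100 ≈ 1252.
Year 1984: gap = -1.8 × (7.27 - 5.38) = -3.402%, loss ≈ 18691 × 3.402/100 ≈ 636.
Total lost output = 279 + 939 + 481 + 1252 + 636 = 3587 billion.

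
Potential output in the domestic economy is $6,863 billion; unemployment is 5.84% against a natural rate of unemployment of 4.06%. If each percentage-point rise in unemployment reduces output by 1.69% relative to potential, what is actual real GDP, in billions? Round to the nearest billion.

$6,657 billion

Unemployment gap = 5.84 - 4.06 = 1.78 points, so the output gap is -1.69 × 1.78 = -3.0082%.
Actual GDP = 6863 × (1 - 3.0082/100) = 6863 × 0.969918 ≈ 6657 billion.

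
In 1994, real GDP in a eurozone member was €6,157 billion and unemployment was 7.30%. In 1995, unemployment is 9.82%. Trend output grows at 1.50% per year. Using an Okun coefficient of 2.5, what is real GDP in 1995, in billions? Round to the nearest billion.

€5,861 billion

Δu = 9.82 - 7.3 = 2.52 points.
Okun's law (growth form): g_Y = g_Y* - β × Δu = 1.50 - 2.5 × (2.52) = 1.5 - 6.3 = -4.8%.
Real GDP in the next year = 6157 × (1 - 4.8/100) = 6157 × 0.952 ≈ 5861 billion.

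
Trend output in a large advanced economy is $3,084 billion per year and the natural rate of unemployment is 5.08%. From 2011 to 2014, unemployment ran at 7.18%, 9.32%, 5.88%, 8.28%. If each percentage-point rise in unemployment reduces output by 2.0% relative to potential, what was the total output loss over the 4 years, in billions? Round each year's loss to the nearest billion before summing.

$638 billion

Year 2011: gap = -2.0 × (7.18 - 5.08) = -4.2%, loss ≈ 3084 × 4.2/100 ≈ 130.
Year 2012: gap = -2.0 × (9.32 - 5.08) = -8.48%, loss ≈ 3084 × 8.48/100 ≈ 262.
Year 2013: gap = -2.0 × (5.88 - 5.08) = -1.6%, loss ≈ 3084 × 1.6/100 ≈ 49.
Year 2014: gap = -2.0 × (8.28 - 5.08) = -6.4%, loss ≈ 3084 × 6.4/100 ≈ 197.
Total lost output = 130 + 262 + 49 + 197 = 638 billion.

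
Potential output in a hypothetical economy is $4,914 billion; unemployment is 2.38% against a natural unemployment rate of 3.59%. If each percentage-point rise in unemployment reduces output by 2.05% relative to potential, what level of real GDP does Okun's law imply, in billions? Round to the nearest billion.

Unemployment gap = 2.38 - 3.59 = -1.21 points, so the output gap is -2.05 × (-1.21) = 2.4805%.
Actual GDP = 4914 × (1 + 2.4805/100) = 4914 × 1.024805 ≈ 5036 billion.

$5,036 billion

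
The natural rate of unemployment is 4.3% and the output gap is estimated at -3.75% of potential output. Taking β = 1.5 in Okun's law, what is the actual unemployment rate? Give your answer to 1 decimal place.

6.8%

From Okun's law, u - u* = -(output gap)/β = -(-3.75)/1.5 = 2.5 points.
So u = 4.3 + 2.5 = 6.8%.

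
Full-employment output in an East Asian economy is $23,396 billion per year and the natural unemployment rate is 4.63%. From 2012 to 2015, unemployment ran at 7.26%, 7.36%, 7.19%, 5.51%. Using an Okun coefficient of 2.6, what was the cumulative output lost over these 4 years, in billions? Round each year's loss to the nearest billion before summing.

Year 2012: gap = -2.6 × (7.26 - 4.63) = -6.838%, loss ≈ 23396 × 6.838/100 ≈ 1600.
Year 2013: gap = -2.6 × (7.36 - 4.63) = -7.098%, loss ≈ 23396 × 7.098/100 ≈ 1661.
Year 2014: gap = -2.6 × (7.19 - 4.63) = -6.656%, loss ≈ 23396 × 6.656/100 ≈ 1557.
Year 2015: gap = -2.6 × (5.51 - 4.63) = -2.288%, loss ≈ 23396 × 2.288/100 ≈ 535.
Total lost output = 1600 + 1661 + 1557 + 535 = 5353 billion.

$5,353 billion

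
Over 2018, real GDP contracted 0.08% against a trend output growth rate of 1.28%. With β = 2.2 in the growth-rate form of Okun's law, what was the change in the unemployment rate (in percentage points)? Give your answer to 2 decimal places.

0.62 percentage points

Growth-rate Okun's law: g_Y = g_Y* - β × Δu, so Δu = (g_Y* - g_Y)/β.
Δu = (1.28 + 0.08)/2.2 = 1.36/2.2 = 0.62 percentage points.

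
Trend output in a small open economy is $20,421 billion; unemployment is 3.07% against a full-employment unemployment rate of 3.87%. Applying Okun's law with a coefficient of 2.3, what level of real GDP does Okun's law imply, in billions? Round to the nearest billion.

Unemployment gap = 3.07 - 3.87 = -0.8 points, so the output gap is -2.3 × (-0.8) = 1.84%.
Actual GDP = 20421 × (1 + 1.84/100) = 20421 × 1.0184 ≈ 20797 billion.

$20,797 billion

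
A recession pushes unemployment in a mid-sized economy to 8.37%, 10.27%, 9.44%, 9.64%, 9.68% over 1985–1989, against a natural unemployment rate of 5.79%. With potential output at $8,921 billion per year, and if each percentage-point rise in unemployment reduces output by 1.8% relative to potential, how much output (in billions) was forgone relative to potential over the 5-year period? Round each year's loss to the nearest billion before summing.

$2,962 billion

Year 1985: gap = -1.8 × (8.37 - 5.79) = -4.644%, loss ≈ 8921 × 4.644/100 ≈ 414.
Year 1986: gap = -1.8 × (10.27 - 5.79) = -8.064%, loss ≈ 8921 × 8.064/100 ≈ 719.
Year 1987: gap = -1.8 × (9.44 - 5.79) = -6.57%, loss ≈ 8921 × 6.57/100 ≈ 586.
Year 1988: gap = -1.8 × (9.64 - 5.79) = -6.93%, loss ≈ 8921 × 6.93/100 ≈ 618.
Year 1989: gap = -1.8 × (9.68 - 5.79) = -7.002%, loss ≈ 8921 × 7.002/100 ≈ 625.
Total lost output = 414 + 719 + 586 + 618 + 625 = 2962 billion.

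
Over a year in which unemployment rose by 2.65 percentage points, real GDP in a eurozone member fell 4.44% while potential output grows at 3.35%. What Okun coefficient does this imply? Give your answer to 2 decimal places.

Growth form: g_Y = g_Y* - β × Δu, so β = (g_Y* - g_Y)/Δu.
β = (3.35 + 4.44)/2.65 = 7.79/2.65 = 2.94.

β ≈ 2.94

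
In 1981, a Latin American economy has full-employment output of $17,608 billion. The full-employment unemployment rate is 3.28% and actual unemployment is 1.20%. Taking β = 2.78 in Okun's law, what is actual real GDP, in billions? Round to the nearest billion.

Unemployment gap = 1.2 - 3.28 = -2.08 points, so the output gap is -2.78 × (-2.08) = 5.7824%.
Actual GDP = 17608 × (1 + 5.7824/100) = 17608 × 1.057824 ≈ 18626 billion.

$18,626 billion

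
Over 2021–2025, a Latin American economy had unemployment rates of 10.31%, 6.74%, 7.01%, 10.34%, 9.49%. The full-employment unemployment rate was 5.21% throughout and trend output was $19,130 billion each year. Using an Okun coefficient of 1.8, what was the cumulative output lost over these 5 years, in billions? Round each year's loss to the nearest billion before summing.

Year 2021: gap = -1.8 × (10.31 - 5.21) = -9.18%, loss ≈ 19130 × 9.18/100 ≈ 1756.
Year 2022: gap = -1.8 × (6.74 - 5.21) = -2.754%, loss ≈ 19130 × 2.754/100 ≈ 527.
Year 2023: gap = -1.8 × (7.01 - 5.21) = -3.24%, loss ≈ 19130 × 3.24/100 ≈ 620.
Year 2024: gap = -1.8 × (10.34 - 5.21) = -9.234%, loss ≈ 19130 × 9.234/100 ≈ 1766.
Year 2025: gap = -1.8 × (9.49 - 5.21) = -7.704%, loss ≈ 19130 × 7.704/100 ≈ 1474.
Total lost output = 1756 + 527 + 620 + 1766 + 1474 = 6143 billion.

$6,143 billion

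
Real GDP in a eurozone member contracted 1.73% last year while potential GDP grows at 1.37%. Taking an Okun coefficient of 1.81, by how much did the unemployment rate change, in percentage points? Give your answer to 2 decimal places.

1.71 percentage points

Growth-rate Okun's law: g_Y = g_Y* - β × Δu, so Δu = (g_Y* - g_Y)/β.
Δu = (1.37 + 1.73)/1.81 = 3.1/1.81 = 1.71 percentage points.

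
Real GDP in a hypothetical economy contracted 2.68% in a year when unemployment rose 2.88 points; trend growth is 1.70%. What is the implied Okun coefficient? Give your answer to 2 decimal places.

Growth form: g_Y = g_Y* - β × Δu, so β = (g_Y* - g_Y)/Δu.
β = (1.7 + 2.68)/2.88 = 4.38/2.88 = 1.52.

β ≈ 1.52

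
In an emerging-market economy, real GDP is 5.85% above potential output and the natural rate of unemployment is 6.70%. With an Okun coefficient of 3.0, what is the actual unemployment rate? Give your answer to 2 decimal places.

From Okun's law, u - u* = -(output gap)/β = -(5.85)/3.0 = -1.95 points.
So u = 6.7 - 1.95 = 4.75%.

4.75%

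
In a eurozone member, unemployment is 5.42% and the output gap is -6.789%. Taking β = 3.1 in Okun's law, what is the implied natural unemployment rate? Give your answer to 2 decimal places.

3.23%

From Okun's law, u - u* = -(output gap)/β = -(-6.789)/3.1 = 2.19 points.
So u* = 5.42 - 2.19 = 3.23%.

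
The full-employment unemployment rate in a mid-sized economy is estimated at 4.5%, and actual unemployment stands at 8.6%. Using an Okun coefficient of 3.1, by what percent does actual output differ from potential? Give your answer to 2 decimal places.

-12.71%

The unemployment gap is 8.6 - 4.5 = 4.1 percentage points.
Okun's law gives an output gap of -3.1 × 4.1 = -12.71%, i.e. 12.71% below potential.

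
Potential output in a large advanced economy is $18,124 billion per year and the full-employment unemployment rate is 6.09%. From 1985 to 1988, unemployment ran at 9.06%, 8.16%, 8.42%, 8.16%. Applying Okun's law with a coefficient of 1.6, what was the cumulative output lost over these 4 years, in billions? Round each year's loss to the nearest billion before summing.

Year 1985: gap = -1.6 × (9.06 - 6.09) = -4.752%, loss ≈ 18124 × 4.752/100 ≈ 861.
Year 1986: gap = -1.6 × (8.16 - 6.09) = -3.312%, loss ≈ 18124 × 3.312/100 ≈ 600.
Year 1987: gap = -1.6 × (8.42 - 6.09) = -3.728%, loss ≈ 18124 × 3.728/100 ≈ 676.
Year 1988: gap = -1.6 × (8.16 - 6.09) = -3.312%, loss ≈ 18124 × 3.312/100 ≈ 600.
Total lost output = 861 + 600 + 676 + 600 = 2737 billion.

$2,737 billion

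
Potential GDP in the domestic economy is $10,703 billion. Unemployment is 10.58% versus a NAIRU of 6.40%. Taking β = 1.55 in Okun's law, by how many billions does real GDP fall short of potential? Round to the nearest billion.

$693 billion

Output gap = -1.55 × (10.58 - 6.4) = -1.55 × 4.18 = -6.479%.
Actual GDP ≈ 10703 × 0.93521 ≈ 10010 billion, so the shortfall is 10703 - 10010 = 693 billion.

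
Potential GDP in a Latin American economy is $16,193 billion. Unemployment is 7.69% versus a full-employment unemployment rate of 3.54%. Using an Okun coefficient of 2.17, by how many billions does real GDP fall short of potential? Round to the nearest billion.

$1,458 billion

Output gap = -2.17 × (7.69 - 3.54) = -2.17 × 4.15 = -9.0055%.
Actual GDP ≈ 16193 × 0.909945 ≈ 14735 billion, so the shortfall is 16193 - 14735 = 1458 billion.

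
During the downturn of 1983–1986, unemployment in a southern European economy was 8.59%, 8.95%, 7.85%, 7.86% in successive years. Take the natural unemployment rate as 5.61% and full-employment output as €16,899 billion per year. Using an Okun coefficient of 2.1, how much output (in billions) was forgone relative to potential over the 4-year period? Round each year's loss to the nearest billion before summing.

Year 1983: gap = -2.1 × (8.59 - 5.61) = -6.258%, loss ≈ 16899 × 6.258/100 ≈ 1058.
Year 1984: gap = -2.1 × (8.95 - 5.61) = -7.014%, loss ≈ 16899 × 7.014/100 ≈ 1185.
Year 1985: gap = -2.1 × (7.85 - 5.61) = -4.704%, loss ≈ 16899 × 4.704/100 ≈ 795.
Year 1986: gap = -2.1 × (7.86 - 5.61) = -4.725%, loss ≈ 16899 × 4.725/100 ≈ 798.
Total lost output = 1058 + 1185 + 795 + 798 = 3836 billion.

€3,836 billion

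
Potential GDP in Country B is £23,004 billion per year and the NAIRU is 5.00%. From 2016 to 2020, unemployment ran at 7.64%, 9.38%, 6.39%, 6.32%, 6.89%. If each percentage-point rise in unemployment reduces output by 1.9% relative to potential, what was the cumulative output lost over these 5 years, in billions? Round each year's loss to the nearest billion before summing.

£5,079 billion

Year 2016: gap = -1.9 × (7.64 - 5) = -5.016%, loss ≈ 23004 × 5.016/100 ≈ 1154.
Year 2017: gap = -1.9 × (9.38 - 5) = -8.322%, loss ≈ 23004 × 8.322/100 ≈ 1914.
Year 2018: gap = -1.9 × (6.39 - 5) = -2.641%, loss ≈ 23004 × 2.641/100 ≈ 608.
Year 2019: gap = -1.9 × (6.32 - 5) = -2.508%, loss ≈ 23004 × 2.508/100 ≈ 577.
Year 2020: gap = -1.9 × (6.89 - 5) = -3.591%, loss ≈ 23004 × 3.591/100 ≈ 826.
Total lost output = 1154 + 1914 + 608 + 577 + 826 = 5079 billion.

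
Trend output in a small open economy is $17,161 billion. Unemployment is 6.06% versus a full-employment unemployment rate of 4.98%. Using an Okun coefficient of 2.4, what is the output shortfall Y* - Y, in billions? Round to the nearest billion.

$445 billion

Output gap = -2.4 × (6.06 - 4.98) = -2.4 × 1.08 = -2.592%.
Actual GDP ≈ 17161 × 0.97408 ≈ 16716 billion, so the shortfall is 17161 - 16716 = 445 billion.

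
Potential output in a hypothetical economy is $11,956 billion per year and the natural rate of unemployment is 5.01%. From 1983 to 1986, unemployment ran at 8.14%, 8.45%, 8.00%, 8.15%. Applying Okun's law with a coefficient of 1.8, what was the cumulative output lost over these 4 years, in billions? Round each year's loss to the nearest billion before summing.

$2,733 billion

Year 1983: gap = -1.8 × (8.14 - 5.01) = -5.634%, loss ≈ 11956 × 5.634/100 ≈ 674.
Year 1984: gap = -1.8 × (8.45 - 5.01) = -6.192%, loss ≈ 11956 × 6.192/100 ≈ 740.
Year 1985: gap = -1.8 × (8 - 5.01) = -5.382%, loss ≈ 11956 × 5.382/100 ≈ 643.
Year 1986: gap = -1.8 × (8.15 - 5.01) = -5.652%, loss ≈ 11956 × 5.652/100 ≈ 676.
Total lost output = 674 + 740 + 643 + 676 = 2733 billion.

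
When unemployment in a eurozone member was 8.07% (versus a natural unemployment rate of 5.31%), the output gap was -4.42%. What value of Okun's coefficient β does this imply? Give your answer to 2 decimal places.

Okun's law: output gap = -β × (u - u*).
-4.42 = -β × (8.07 - 5.31) = -β × 2.76, so β = 4.42/2.76 = 1.60.

β ≈ 1.60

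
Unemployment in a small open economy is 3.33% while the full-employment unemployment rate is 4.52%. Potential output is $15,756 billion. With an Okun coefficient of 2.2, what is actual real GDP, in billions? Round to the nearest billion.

Unemployment gap = 3.33 - 4.52 = -1.19 points, so the output gap is -2.2 × (-1.19) = 2.618%.
Actual GDP = 15756 × (1 + 2.618/100) = 15756 × 1.02618 ≈ 16168 billion.

$16,168 billion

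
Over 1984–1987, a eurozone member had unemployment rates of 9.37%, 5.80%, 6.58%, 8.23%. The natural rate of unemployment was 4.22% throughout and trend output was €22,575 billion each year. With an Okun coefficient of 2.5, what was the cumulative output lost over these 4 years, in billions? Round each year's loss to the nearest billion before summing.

Year 1984: gap = -2.5 × (9.37 - 4.22) = -12.875%, loss ≈ 22575 × 12.875/100 ≈ 2907.
Year 1985: gap = -2.5 × (5.8 - 4.22) = -3.95%, loss ≈ 22575 × 3.95/100 ≈ 892.
Year 1986: gap = -2.5 × (6.58 - 4.22) = -5.9%, loss ≈ 22575 × 5.9/100 ≈ 1332.
Year 1987: gap = -2.5 × (8.23 - 4.22) = -10.025%, loss ≈ 22575 × 10.025/100 ≈ 2263.
Total lost output = 2907 + 892 + 1332 + 2263 = 7394 billion.

€7,394 billion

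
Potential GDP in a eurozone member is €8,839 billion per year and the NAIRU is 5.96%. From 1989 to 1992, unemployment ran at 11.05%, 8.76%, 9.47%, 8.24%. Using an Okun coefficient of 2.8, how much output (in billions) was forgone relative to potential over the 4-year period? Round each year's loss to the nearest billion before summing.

Year 1989: gap = -2.8 × (11.05 - 5.96) = -14.252%, loss ≈ 8839 × 14.252/100 ≈ 1260.
Year 1990: gap = -2.8 × (8.76 - 5.96) = -7.84%, loss ≈ 8839 × 7.84/100 ≈ 693.
Year 1991: gap = -2.8 × (9.47 - 5.96) = -9.828%, loss ≈ 8839 × 9.828/100 ≈ 869.
Year 1992: gap = -2.8 × (8.24 - 5.96) = -6.384%, loss ≈ 8839 × 6.384/100 ≈ 564.
Total lost output = 1260 + 693 + 869 + 564 = 3386 billion.

€3,386 billion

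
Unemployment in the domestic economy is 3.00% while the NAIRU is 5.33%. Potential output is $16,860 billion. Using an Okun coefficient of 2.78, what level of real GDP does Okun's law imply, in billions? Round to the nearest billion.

Unemployment gap = 3 - 5.33 = -2.33 points, so the output gap is -2.78 × (-2.33) = 6.4774%.
Actual GDP = 16860 × (1 + 6.4774/100) = 16860 × 1.064774 ≈ 17952 billion.

$17,952 billion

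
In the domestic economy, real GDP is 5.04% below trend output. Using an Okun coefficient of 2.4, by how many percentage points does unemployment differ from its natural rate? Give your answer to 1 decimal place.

2.1 percentage points

Okun's law: output gap = -β × (u - u*), so u - u* = -(output gap)/β.
u - u* = -(-5.04)/2.4 = 2.1 percentage points.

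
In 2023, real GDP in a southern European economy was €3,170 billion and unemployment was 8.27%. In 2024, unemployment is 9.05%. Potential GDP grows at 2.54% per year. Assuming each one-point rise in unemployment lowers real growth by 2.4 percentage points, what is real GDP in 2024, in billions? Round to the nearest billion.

€3,191 billion

Δu = 9.05 - 8.27 = 0.78 points.
Okun's law (growth form): g_Y = g_Y* - β × Δu = 2.54 - 2.4 × (0.78) = 2.54 - 1.872 = 0.668%.
Real GDP in the next year = 3170 × (1 + 0.668/100) = 3170 × 1.00668 ≈ 3191 billion.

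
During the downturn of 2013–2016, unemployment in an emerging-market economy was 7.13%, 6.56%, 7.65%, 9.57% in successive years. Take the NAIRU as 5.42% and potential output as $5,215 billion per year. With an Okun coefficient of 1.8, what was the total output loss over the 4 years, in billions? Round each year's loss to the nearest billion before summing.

Year 2013: gap = -1.8 × (7.13 - 5.42) = -3.078%, loss ≈ 5215 × 3.078/100 ≈ 161.
Year 2014: gap = -1.8 × (6.56 - 5.42) = -2.052%, loss ≈ 5215 × 2.052/100 ≈ 107.
Year 2015: gap = -1.8 × (7.65 - 5.42) = -4.014%, loss ≈ 5215 × 4.014/100 ≈ 209.
Year 2016: gap = -1.8 × (9.57 - 5.42) = -7.47%, loss ≈ 5215 × 7.47/100 ≈ 390.
Total lost output = 161 + 107 + 209 + 390 = 867 billion.

$867 billion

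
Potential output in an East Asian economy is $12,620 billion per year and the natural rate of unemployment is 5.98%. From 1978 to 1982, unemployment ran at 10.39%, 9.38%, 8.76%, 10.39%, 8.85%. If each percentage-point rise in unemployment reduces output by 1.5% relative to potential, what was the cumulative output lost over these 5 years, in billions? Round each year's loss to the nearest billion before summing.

Year 1978: gap = -1.5 × (10.39 - 5.98) = -6.615%, loss ≈ 12620 × 6.615/100 ≈ 835.
Year 1979: gap = -1.5 × (9.38 - 5.98) = -5.1%, loss ≈ 12620 × 5.1/100 ≈ 644.
Year 1980: gap = -1.5 × (8.76 - 5.98) = -4.17%, loss ≈ 12620 × 4.17/100 ≈ 526.
Year 1981: gap = -1.5 × (10.39 - 5.98) = -6.615%, loss ≈ 12620 × 6.615/100 ≈ 835.
Year 1982: gap = -1.5 × (8.85 - 5.98) = -4.305%, loss ≈ 12620 × 4.305/100 ≈ 543.
Total lost output = 835 + 644 + 526 + 835 + 543 = 3383 billion.

$3,383 billion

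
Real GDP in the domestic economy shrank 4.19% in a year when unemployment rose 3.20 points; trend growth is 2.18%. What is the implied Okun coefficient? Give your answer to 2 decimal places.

β ≈ 1.99

Growth form: g_Y = g_Y* - β × Δu, so β = (g_Y* - g_Y)/Δu.
β = (2.18 + 4.19)/3.20 = 6.37/3.20 = 1.99.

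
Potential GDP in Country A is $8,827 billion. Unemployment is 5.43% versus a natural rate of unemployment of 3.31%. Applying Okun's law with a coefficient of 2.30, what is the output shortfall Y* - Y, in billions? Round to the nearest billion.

$430 billion

Output gap = -2.30 × (5.43 - 3.31) = -2.3 × 2.12 = -4.876%.
Actual GDP ≈ 8827 × 0.95124 ≈ 8397 billion, so the shortfall is 8827 - 8397 = 430 billion.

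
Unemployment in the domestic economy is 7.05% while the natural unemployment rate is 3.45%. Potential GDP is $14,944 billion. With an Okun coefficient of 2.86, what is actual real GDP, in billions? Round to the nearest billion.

Unemployment gap = 7.05 - 3.45 = 3.6 points, so the output gap is -2.86 × 3.6 = -10.296%.
Actual GDP = 14944 × (1 - 10.296/100) = 14944 × 0.89704 ≈ 13405 billion.

$13,405 billion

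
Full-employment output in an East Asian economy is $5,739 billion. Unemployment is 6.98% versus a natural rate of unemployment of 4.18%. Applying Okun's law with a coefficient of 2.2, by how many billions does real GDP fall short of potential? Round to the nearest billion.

$354 billion

Output gap = -2.2 × (6.98 - 4.18) = -2.2 × 2.8 = -6.16%.
Actual GDP ≈ 5739 × 0.9384 ≈ 5385 billion, so the shortfall is 5739 - 5385 = 354 billion.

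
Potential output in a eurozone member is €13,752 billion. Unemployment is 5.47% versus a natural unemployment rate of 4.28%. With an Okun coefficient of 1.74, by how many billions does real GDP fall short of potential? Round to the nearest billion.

Output gap = -1.74 × (5.47 - 4.28) = -1.74 × 1.19 = -2.0706%.
Actual GDP ≈ 13752 × 0.979294 ≈ 13467 billion, so the shortfall is 13752 - 13467 = 285 billion.

€285 billion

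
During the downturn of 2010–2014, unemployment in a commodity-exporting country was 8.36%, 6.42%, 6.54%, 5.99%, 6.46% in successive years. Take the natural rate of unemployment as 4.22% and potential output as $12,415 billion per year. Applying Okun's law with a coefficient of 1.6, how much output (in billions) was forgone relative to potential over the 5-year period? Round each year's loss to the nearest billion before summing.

Year 2010: gap = -1.6 × (8.36 - 4.22) = -6.624%, loss ≈ 12415 × 6.624/100 ≈ 822.
Year 2011: gap = -1.6 × (6.42 - 4.22) = -3.52%, loss ≈ 12415 × 3.52/100 ≈ 437.
Year 2012: gap = -1.6 × (6.54 - 4.22) = -3.712%, loss ≈ 12415 × 3.712/100 ≈ 461.
Year 2013: gap = -1.6 × (5.99 - 4.22) = -2.832%, loss ≈ 12415 × 2.832/100 ≈ 352.
Year 2014: gap = -1.6 × (6.46 - 4.22) = -3.584%, loss ≈ 12415 × 3.584/100 ≈ 445.
Total lost output = 822 + 437 + 461 + 352 + 445 = 2517 billion.

$2,517 billion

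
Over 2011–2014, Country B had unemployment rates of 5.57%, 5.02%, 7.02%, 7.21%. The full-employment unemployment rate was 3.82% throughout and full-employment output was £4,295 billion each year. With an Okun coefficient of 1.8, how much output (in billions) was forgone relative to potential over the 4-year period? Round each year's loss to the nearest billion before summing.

£737 billion

Year 2011: gap = -1.8 × (5.57 - 3.82) = -3.15%, loss ≈ 4295 × 3.15/100 ≈ 135.
Year 2012: gap = -1.8 × (5.02 - 3.82) = -2.16%, loss ≈ 4295 × 2.16/100 ≈ 93.
Year 2013: gap = -1.8 × (7.02 - 3.82) = -5.76%, loss ≈ 4295 × 5.76/100 ≈ 247.
Year 2014: gap = -1.8 × (7.21 - 3.82) = -6.102%, loss ≈ 4295 × 6.102/100 ≈ 262.
Total lost output = 135 + 93 + 247 + 262 = 737 billion.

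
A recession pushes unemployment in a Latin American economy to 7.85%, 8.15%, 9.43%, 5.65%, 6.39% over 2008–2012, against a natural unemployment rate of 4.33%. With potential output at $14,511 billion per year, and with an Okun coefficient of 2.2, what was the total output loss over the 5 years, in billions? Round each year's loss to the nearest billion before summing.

$5,051 billion

Year 2008: gap = -2.2 × (7.85 - 4.33) = -7.744%, loss ≈ 14511 × 7.744/100 ≈ 1124.
Year 2009: gap = -2.2 × (8.15 - 4.33) = -8.404%, loss ≈ 14511 × 8.404/100 ≈ 1220.
Year 2010: gap = -2.2 × (9.43 - 4.33) = -11.22%, loss ≈ 14511 × 11.22/100 ≈ 1628.
Year 2011: gap = -2.2 × (5.65 - 4.33) = -2.904%, loss ≈ 14511 × 2.904/100 ≈ 421.
Year 2012: gap = -2.2 × (6.39 - 4.33) = -4.532%, loss ≈ 14511 × 4.532/100 ≈ 658.
Total lost output = 1124 + 1220 + 1628 + 421 + 658 = 5051 billion.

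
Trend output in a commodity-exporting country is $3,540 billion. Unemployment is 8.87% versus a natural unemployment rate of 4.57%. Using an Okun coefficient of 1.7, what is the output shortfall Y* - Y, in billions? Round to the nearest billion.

Output gap = -1.7 × (8.87 - 4.57) = -1.7 × 4.3 = -7.31%.
Actual GDP ≈ 3540 × 0.9269 ≈ 3281 billion, so the shortfall is 3540 - 3281 = 259 billion.

$259 billion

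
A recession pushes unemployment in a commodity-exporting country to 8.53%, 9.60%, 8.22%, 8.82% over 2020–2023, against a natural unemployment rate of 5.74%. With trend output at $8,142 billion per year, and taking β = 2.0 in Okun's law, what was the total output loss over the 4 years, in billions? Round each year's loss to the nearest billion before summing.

$1,989 billion

Year 2020: gap = -2.0 × (8.53 - 5.74) = -5.58%, loss ≈ 8142 × 5.58/100 ≈ 454.
Year 2021: gap = -2.0 × (9.6 - 5.74) = -7.72%, loss ≈ 8142 × 7.72/100 ≈ 629.
Year 2022: gap = -2.0 × (8.22 - 5.74) = -4.96%, loss ≈ 8142 × 4.96/100 ≈ 404.
Year 2023: gap = -2.0 × (8.82 - 5.74) = -6.16%, loss ≈ 8142 × 6.16/100 ≈ 502.
Total lost output = 454 + 629 + 404 + 502 = 1989 billion.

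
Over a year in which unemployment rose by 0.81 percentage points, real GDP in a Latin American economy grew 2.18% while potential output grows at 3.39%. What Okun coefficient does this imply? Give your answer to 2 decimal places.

Growth form: g_Y = g_Y* - β × Δu, so β = (g_Y* - g_Y)/Δu.
β = (3.39 - 2.18)/0.81 = 1.21/0.81 = 1.49.

β ≈ 1.49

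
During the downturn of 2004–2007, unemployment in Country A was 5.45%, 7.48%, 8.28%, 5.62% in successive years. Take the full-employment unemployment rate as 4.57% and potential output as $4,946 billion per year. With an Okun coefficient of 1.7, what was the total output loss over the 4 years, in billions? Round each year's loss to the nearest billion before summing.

Year 2004: gap = -1.7 × (5.45 - 4.57) = -1.496%, loss ≈ 4946 × 1.496/100 ≈ 74.
Year 2005: gap = -1.7 × (7.48 - 4.57) = -4.947%, loss ≈ 4946 × 4.947/100 ≈ 245.
Year 2006: gap = -1.7 × (8.28 - 4.57) = -6.307%, loss ≈ 4946 × 6.307/100 ≈ 312.
Year 2007: gap = -1.7 × (5.62 - 4.57) = -1.785%, loss ≈ 4946 × 1.785/100 ≈ 88.
Total lost output = 74 + 245 + 312 + 88 = 719 billion.

$719 billion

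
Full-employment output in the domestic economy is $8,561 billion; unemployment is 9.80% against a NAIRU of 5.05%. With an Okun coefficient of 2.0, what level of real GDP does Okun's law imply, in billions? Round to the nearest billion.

Unemployment gap = 9.8 - 5.05 = 4.75 points, so the output gap is -2 × 4.75 = -9.5%.
Actual GDP = 8561 × (1 - 9.5/100) = 8561 × 0.905 ≈ 7748 billion.

$7,748 billion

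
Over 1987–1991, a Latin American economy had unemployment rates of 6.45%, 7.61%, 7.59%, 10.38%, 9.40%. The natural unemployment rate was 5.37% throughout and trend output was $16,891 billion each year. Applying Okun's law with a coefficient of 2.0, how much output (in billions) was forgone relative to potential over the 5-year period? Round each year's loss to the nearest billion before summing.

$4,925 billion

Year 1987: gap = -2.0 × (6.45 - 5.37) = -2.16%, loss ≈ 16891 × 2.16/100 ≈ 365.
Year 1988: gap = -2.0 × (7.61 - 5.37) = -4.48%, loss ≈ 16891 × 4.48/100 ≈ 757.
Year 1989: gap = -2.0 × (7.59 - 5.37) = -4.44%, loss ≈ 16891 × 4.44/100 ≈ 750.
Year 1990: gap = -2.0 × (10.38 - 5.37) = -10.02%, loss ≈ 16891 × 10.02/100 ≈ 1692.
Year 1991: gap = -2.0 × (9.4 - 5.37) = -8.06%, loss ≈ 16891 × 8.06/100 ≈ 1361.
Total lost output = 365 + 757 + 750 + 1692 + 1361 = 4925 billion.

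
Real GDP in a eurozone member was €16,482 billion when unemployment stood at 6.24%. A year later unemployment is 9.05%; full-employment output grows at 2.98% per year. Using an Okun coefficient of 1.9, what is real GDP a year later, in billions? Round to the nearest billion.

€16,093 billion

Δu = 9.05 - 6.24 = 2.81 points.
Okun's law (growth form): g_Y = g_Y* - β × Δu = 2.98 - 1.9 × (2.81) = 2.98 - 5.339 = -2.359%.
Real GDP in the next year = 16482 × (1 - 2.359/100) = 16482 × 0.97641 ≈ 16093 billion.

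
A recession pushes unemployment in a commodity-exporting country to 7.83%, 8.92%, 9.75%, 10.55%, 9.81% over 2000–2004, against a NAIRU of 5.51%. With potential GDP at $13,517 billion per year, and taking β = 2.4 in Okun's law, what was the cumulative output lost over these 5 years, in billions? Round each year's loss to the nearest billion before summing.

Year 2000: gap = -2.4 × (7.83 - 5.51) = -5.568%, loss ≈ 13517 × 5.568/100 ≈ 753.
Year 2001: gap = -2.4 × (8.92 - 5.51) = -8.184%, loss ≈ 13517 × 8.184/100 ≈ 1106.
Year 2002: gap = -2.4 × (9.75 - 5.51) = -10.176%, loss ≈ 13517 × 10.176/100 ≈ 1375.
Year 2003: gap = -2.4 × (10.55 - 5.51) = -12.096%, loss ≈ 13517 × 12.096/100 ≈ 1635.
Year 2004: gap = -2.4 × (9.81 - 5.51) = -10.32%, loss ≈ 13517 × 10.32/100 ≈ 1395.
Total lost output = 753 + 1106 + 1375 + 1635 + 1395 = 6264 billion.

$6,264 billion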